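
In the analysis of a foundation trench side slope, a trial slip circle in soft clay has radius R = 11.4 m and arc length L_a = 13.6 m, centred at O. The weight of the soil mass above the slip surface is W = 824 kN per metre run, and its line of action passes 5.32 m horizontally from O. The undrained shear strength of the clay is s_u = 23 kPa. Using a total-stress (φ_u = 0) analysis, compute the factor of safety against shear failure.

FS = 0.81

Taking moments about the centre O, the resisting moment is provided by the undrained shear strength acting along the arc:
M_R = s_u·L_a·R = 23·13.60·11.4 = 3565.9 kN·m/m
M_D = W·d = 824·5.32 = 4383.7 kN·m/m
FS = M_R / M_D = 3565.9 / 4383.7 = 0.813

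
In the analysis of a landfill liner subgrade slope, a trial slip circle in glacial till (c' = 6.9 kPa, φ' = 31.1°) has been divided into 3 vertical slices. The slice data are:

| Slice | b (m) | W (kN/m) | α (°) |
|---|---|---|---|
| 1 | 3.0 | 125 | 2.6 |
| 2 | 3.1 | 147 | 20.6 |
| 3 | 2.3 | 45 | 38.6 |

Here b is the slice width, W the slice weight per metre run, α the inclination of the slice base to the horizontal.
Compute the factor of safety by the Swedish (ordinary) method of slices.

Ordinary method of slices: FS = Σ[c'·Δl_i + (W_i cosα_i)·tanφ'] / Σ W_i sinα_i, with Δl_i = b_i / cosα_i.
Slice 1: Δl = 3.0/cos2.6° = 3.003 m; N'_1 = 125·cos2.6° = 124.9; c'Δl = 20.72; W sinα = 5.7
Slice 2: Δl = 3.1/cos20.6° = 3.312 m; N'_2 = 147·cos20.6° = 137.6; c'Δl = 22.85; W sinα = 51.7
Slice 3: Δl = 2.3/cos38.6° = 2.943 m; N'_3 = 45·cos38.6° = 35.2; c'Δl = 20.31; W sinα = 28.1
Σc'Δl = 63.9 kN/m; ΣN' = 297.6 kN/m; ΣW sinα = 85.5 kN/m
Resisting = 63.9 + 297.6·tan31.1° = 63.9 + 179.5 = 243.4 kN/m
FS = 243.4 / 85.5 = 2.848

FS = 2.85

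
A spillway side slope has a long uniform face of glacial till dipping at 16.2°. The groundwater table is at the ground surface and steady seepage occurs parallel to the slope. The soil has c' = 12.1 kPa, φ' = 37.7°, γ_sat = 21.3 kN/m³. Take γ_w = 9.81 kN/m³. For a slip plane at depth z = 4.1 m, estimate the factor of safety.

With seepage parallel to the slope and the water table at the surface, the effective normal stress on the slip plane uses the buoyant unit weight γ' = γ_sat − γ_w while the driving shear stress uses γ_sat:
FS = [c' + γ' z cos²β tanφ'] / [γ_sat z sinβ cosβ]
γ' = 21.3 − 9.81 = 11.49 kN/m³
Numerator = 12.1 + 11.49·4.1·cos²16.2°·tan37.7° = 12.1 + 11.49·4.1·0.9222·0.7729 = 45.676 kPa
Denominator = 21.3·4.1·sin16.2°·cos16.2° = 21.3·4.1·0.2790·0.9603 = 23.397 kPa
FS = 45.676 / 23.397 = 1.952

FS = 1.95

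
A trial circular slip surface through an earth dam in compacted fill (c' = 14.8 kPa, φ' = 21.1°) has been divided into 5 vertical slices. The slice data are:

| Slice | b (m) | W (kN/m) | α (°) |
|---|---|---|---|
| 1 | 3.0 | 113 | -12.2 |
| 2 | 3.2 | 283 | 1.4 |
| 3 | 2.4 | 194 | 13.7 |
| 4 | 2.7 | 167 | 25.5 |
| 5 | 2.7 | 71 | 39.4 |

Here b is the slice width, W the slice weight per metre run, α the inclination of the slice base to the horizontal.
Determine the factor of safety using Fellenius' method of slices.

Ordinary method of slices: FS = Σ[c'·Δl_i + (W_i cosα_i)·tanφ'] / Σ W_i sinα_i, with Δl_i = b_i / cosα_i.
Slice 1: Δl = 3.0/cos(-12.2°) = 3.069 m; N'_1 = 113·cos(-12.2°) = 110.4; c'Δl = 45.43; W sinα = -23.9
Slice 2: Δl = 3.2/cos1.4° = 3.201 m; N'_2 = 283·cos1.4° = 282.9; c'Δl = 47.37; W sinα = 6.9
Slice 3: Δl = 2.4/cos13.7° = 2.470 m; N'_3 = 194·cos13.7° = 188.5; c'Δl = 36.56; W sinα = 45.9
Slice 4: Δl = 2.7/cos25.5° = 2.991 m; N'_4 = 167·cos25.5° = 150.7; c'Δl = 44.27; W sinα = 71.9
Slice 5: Δl = 2.7/cos39.4° = 3.494 m; N'_5 = 71·cos39.4° = 54.9; c'Δl = 51.71; W sinα = 45.1
Σc'Δl = 225.3 kN/m; ΣN' = 787.4 kN/m; ΣW sinα = 145.9 kN/m
Resisting = 225.3 + 787.4·tan21.1° = 225.3 + 303.8 = 529.2 kN/m
FS = 529.2 / 145.9 = 3.626

FS = 3.63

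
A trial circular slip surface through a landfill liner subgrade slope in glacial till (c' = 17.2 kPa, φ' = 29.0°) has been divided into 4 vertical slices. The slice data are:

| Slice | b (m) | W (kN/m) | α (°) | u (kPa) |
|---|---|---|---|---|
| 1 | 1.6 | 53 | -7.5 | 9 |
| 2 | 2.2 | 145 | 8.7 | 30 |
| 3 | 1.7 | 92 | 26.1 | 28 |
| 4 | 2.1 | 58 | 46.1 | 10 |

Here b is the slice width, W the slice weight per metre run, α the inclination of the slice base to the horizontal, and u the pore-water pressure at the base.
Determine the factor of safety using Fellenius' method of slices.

FS = 2.43

Ordinary method of slices: FS = Σ[c'·Δl_i + (W_i cosα_i − u_i·Δl_i)·tanφ'] / Σ W_i sinα_i, with Δl_i = b_i / cosα_i.
Slice 1: Δl = 1.6/cos(-7.5°) = 1.614 m; N'_1 = 53·cos(-7.5°) − 9·1.614 = 38.0; c'Δl = 27.76; W sinα = -6.9
Slice 2: Δl = 2.2/cos8.7° = 2.226 m; N'_2 = 145·cos8.7° − 30·2.226 = 76.6; c'Δl = 38.28; W sinα = 21.9
Slice 3: Δl = 1.7/cos26.1° = 1.893 m; N'_3 = 92·cos26.1° − 28·1.893 = 29.6; c'Δl = 32.56; W sinα = 40.5
Slice 4: Δl = 2.1/cos46.1° = 3.029 m; N'_4 = 58·cos46.1° − 10·3.029 = 9.9; c'Δl = 52.09; W sinα = 41.8
Σc'Δl = 150.7 kN/m; ΣN' = 154.1 kN/m; ΣW sinα = 97.3 kN/m
Resisting = 150.7 + 154.1·tan29.0° = 150.7 + 85.4 = 236.1 kN/m
FS = 236.1 / 97.3 = 2.427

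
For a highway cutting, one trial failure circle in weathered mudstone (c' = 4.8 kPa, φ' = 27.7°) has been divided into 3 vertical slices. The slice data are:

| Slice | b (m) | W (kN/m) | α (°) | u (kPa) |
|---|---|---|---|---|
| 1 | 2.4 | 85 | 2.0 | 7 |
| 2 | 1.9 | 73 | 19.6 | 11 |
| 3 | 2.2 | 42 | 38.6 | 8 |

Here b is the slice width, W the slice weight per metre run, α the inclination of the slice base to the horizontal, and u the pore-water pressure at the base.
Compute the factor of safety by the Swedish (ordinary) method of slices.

FS = 1.87

Ordinary method of slices: FS = Σ[c'·Δl_i + (W_i cosα_i − u_i·Δl_i)·tanφ'] / Σ W_i sinα_i, with Δl_i = b_i / cosα_i.
Slice 1: Δl = 2.4/cos2.0° = 2.401 m; N'_1 = 85·cos2.0° − 7·2.401 = 68.1; c'Δl = 11.53; W sinα = 3.0
Slice 2: Δl = 1.9/cos19.6° = 2.017 m; N'_2 = 73·cos19.6° − 11·2.017 = 46.6; c'Δl = 9.68; W sinα = 24.5
Slice 3: Δl = 2.2/cos38.6° = 2.815 m; N'_3 = 42·cos38.6° − 8·2.815 = 10.3; c'Δl = 13.51; W sinα = 26.2
Σc'Δl = 34.7 kN/m; ΣN' = 125.0 kN/m; ΣW sinα = 53.7 kN/m
Resisting = 34.7 + 125.0·tan27.7° = 34.7 + 65.6 = 100.4 kN/m
FS = 100.4 / 53.7 = 1.870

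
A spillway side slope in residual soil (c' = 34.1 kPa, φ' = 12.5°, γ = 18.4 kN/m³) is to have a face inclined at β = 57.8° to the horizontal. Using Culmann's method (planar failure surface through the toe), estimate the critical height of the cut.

H_c = 20.65 m

Culmann's analysis gives the critical failure plane at α_cr = (β + φ')/2 = (57.8 + 12.5)/2 = 35.1°, and the critical height
H_c = (4c'/γ) · sinβ cosφ' / [1 − cos(β − φ')]
    = (4·34.1/18.4) · sin57.8°·cos12.5° / [1 − cos(45.3°)]
    = 7.413 · 0.8462·0.9763 / [1 − 0.7034]
    = 7.413 · 0.8261 / 0.2966
    = 20.65 m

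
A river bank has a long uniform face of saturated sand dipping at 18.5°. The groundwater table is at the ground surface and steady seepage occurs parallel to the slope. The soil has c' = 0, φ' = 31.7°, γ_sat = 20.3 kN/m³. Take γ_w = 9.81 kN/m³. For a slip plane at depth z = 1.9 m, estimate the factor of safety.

FS = 0.95

With seepage parallel to the slope and the water table at the surface, the effective normal stress on the slip plane uses the buoyant unit weight γ' = γ_sat − γ_w while the driving shear stress uses γ_sat:
FS = [c' + γ' z cos²β tanφ'] / [γ_sat z sinβ cosβ]
(For c' = 0 this reduces to FS = (γ'/γ_sat)·tanφ'/tanβ.)
γ' = 20.3 − 9.81 = 10.49 kN/m³
Numerator = 0.0 + 10.49·1.9·cos²18.5°·tan31.7° = 0.0 + 10.49·1.9·0.8993·0.6176 = 11.070 kPa
Denominator = 20.3·1.9·sin18.5°·cos18.5° = 20.3·1.9·0.3173·0.9483 = 11.606 kPa
FS = 11.070 / 11.606 = 0.954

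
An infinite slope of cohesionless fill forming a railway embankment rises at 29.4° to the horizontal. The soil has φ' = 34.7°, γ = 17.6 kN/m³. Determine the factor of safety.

FS = 1.23

For a dry cohesionless infinite slope the factor of safety is FS = tanφ' / tanβ.
FS = tan34.7° / tan29.4° = 0.6924 / 0.5635 = 1.229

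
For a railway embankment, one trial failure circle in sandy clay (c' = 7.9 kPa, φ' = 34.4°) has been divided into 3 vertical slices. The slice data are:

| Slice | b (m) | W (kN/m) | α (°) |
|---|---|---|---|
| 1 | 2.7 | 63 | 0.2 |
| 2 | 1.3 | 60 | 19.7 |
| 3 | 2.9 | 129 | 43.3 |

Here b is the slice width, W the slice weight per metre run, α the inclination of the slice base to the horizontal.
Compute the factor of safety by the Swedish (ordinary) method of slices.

Ordinary method of slices: FS = Σ[c'·Δl_i + (W_i cosα_i)·tanφ'] / Σ W_i sinα_i, with Δl_i = b_i / cosα_i.
Slice 1: Δl = 2.7/cos0.2° = 2.700 m; N'_1 = 63·cos0.2° = 63.0; c'Δl = 21.33; W sinα = 0.2
Slice 2: Δl = 1.3/cos19.7° = 1.381 m; N'_2 = 60·cos19.7° = 56.5; c'Δl = 10.91; W sinα = 20.2
Slice 3: Δl = 2.9/cos43.3° = 3.985 m; N'_3 = 129·cos43.3° = 93.9; c'Δl = 31.48; W sinα = 88.5
Σc'Δl = 63.7 kN/m; ΣN' = 213.4 kN/m; ΣW sinα = 108.9 kN/m
Resisting = 63.7 + 213.4·tan34.4° = 63.7 + 146.1 = 209.8 kN/m
FS = 209.8 / 108.9 = 1.926

FS = 1.93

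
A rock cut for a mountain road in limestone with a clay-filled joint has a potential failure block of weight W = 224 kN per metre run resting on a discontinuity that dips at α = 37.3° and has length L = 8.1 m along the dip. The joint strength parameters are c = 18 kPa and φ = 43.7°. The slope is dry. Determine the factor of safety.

FS = 2.33

Resolving the block weight along and normal to the plane and applying the Mohr–Coulomb strength on the joint:
N' = W cosα = 224·cos37.3° = 178.2 kN/m
Driving force T = W sinα = 224·sin37.3° = 135.7 kN/m
Resisting force R = c·L + N'·tanφ = 18·8.1 + 178.2·tan43.7° = 145.8 + 170.3 = 316.1 kN/m
FS = R / T = 316.1 / 135.7 = 2.329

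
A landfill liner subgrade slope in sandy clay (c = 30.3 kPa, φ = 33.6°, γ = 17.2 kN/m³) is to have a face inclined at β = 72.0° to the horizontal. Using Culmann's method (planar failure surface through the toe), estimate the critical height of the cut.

H_c = 25.81 m

Culmann's analysis gives the critical failure plane at α_cr = (β + φ)/2 = (72.0 + 33.6)/2 = 52.8°, and the critical height
H_c = (4c/γ) · sinβ cosφ / [1 − cos(β − φ)]
    = (4·30.3/17.2) · sin72.0°·cos33.6° / [1 − cos(38.4°)]
    = 7.047 · 0.9511·0.8329 / [1 − 0.7837]
    = 7.047 · 0.7922 / 0.2163
    = 25.81 m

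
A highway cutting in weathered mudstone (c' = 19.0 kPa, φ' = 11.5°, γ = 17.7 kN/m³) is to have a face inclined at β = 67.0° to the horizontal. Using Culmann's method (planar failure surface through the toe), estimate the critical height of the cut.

Culmann's analysis gives the critical failure plane at α_cr = (β + φ')/2 = (67.0 + 11.5)/2 = 39.2°, and the critical height
H_c = (4c'/γ) · sinβ cosφ' / [1 − cos(β − φ')]
    = (4·19.0/17.7) · sin67.0°·cos11.5° / [1 − cos(55.5°)]
    = 4.294 · 0.9205·0.9799 / [1 − 0.5664]
    = 4.294 · 0.9020 / 0.4336
    = 8.93 m

H_c = 8.93 m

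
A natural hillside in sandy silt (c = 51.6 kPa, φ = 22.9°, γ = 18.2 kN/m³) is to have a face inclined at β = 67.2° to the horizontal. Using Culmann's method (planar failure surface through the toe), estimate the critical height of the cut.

H_c = 33.87 m

Culmann's analysis gives the critical failure plane at α_cr = (β + φ)/2 = (67.2 + 22.9)/2 = 45.0°, and the critical height
H_c = (4c/γ) · sinβ cosφ / [1 − cos(β − φ)]
    = (4·51.6/18.2) · sin67.2°·cos22.9° / [1 − cos(44.3°)]
    = 11.341 · 0.9219·0.9212 / [1 − 0.7157]
    = 11.341 · 0.8492 / 0.2843
    = 33.87 m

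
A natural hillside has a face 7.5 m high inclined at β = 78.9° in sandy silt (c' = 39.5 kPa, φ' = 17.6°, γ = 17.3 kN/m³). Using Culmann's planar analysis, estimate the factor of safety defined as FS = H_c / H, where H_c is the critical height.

H_c = (4c'/γ) · sinβ cosφ' / [1 − cos(β − φ')]
    = (4·39.5/17.3) · sin78.9°·cos17.6° / [1 − cos61.3°]
    = 9.133 · 0.9354 / 0.5198 = 16.44 m
FS = H_c / H = 16.44 / 7.5 = 2.191

FS = 2.19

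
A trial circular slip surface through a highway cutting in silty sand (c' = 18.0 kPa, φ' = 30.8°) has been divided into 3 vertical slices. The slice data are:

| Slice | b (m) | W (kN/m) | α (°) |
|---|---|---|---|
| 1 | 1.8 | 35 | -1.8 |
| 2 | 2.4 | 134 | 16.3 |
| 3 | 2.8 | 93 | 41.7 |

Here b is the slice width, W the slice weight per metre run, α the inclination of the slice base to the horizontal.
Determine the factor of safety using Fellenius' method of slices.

Ordinary method of slices: FS = Σ[c'·Δl_i + (W_i cosα_i)·tanφ'] / Σ W_i sinα_i, with Δl_i = b_i / cosα_i.
Slice 1: Δl = 1.8/cos(-1.8°) = 1.801 m; N'_1 = 35·cos(-1.8°) = 35.0; c'Δl = 32.42; W sinα = -1.1
Slice 2: Δl = 2.4/cos16.3° = 2.501 m; N'_2 = 134·cos16.3° = 128.6; c'Δl = 45.01; W sinα = 37.6
Slice 3: Δl = 2.8/cos41.7° = 3.750 m; N'_3 = 93·cos41.7° = 69.4; c'Δl = 67.50; W sinα = 61.9
Σc'Δl = 144.9 kN/m; ΣN' = 233.0 kN/m; ΣW sinα = 98.4 kN/m
Resisting = 144.9 + 233.0·tan30.8° = 144.9 + 138.9 = 283.8 kN/m
FS = 283.8 / 98.4 = 2.885

FS = 2.89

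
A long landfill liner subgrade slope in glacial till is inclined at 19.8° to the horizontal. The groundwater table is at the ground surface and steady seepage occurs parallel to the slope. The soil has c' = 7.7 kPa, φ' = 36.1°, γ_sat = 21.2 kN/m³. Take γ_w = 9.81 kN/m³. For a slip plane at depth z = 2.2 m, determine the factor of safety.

With seepage parallel to the slope and the water table at the surface, the effective normal stress on the slip plane uses the buoyant unit weight γ' = γ_sat − γ_w while the driving shear stress uses γ_sat:
FS = [c' + γ' z cos²β tanφ'] / [γ_sat z sinβ cosβ]
γ' = 21.2 − 9.81 = 11.39 kN/m³
Numerator = 7.7 + 11.39·2.2·cos²19.8°·tan36.1° = 7.7 + 11.39·2.2·0.8853·0.7292 = 23.876 kPa
Denominator = 21.2·2.2·sin19.8°·cos19.8° = 21.2·2.2·0.3387·0.9409 = 14.865 kPa
FS = 23.876 / 14.865 = 1.606

FS = 1.61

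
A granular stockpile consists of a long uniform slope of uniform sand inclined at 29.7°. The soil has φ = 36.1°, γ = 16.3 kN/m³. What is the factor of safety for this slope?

For a dry cohesionless infinite slope the factor of safety is FS = tanφ / tanβ.
FS = tan36.1° / tan29.7° = 0.7292 / 0.5704 = 1.278

FS = 1.28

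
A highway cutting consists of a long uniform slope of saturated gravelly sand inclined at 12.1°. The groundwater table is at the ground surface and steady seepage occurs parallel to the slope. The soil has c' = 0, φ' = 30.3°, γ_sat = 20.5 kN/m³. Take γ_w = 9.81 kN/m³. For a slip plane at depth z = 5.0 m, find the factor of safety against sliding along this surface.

FS = 1.42

With seepage parallel to the slope and the water table at the surface, the effective normal stress on the slip plane uses the buoyant unit weight γ' = γ_sat − γ_w while the driving shear stress uses γ_sat:
FS = [c' + γ' z cos²β tanφ'] / [γ_sat z sinβ cosβ]
(For c' = 0 this reduces to FS = (γ'/γ_sat)·tanφ'/tanβ.)
γ' = 20.5 − 9.81 = 10.69 kN/m³
Numerator = 0.0 + 10.69·5.0·cos²12.1°·tan30.3° = 0.0 + 10.69·5.0·0.9561·0.5844 = 29.861 kPa
Denominator = 20.5·5.0·sin12.1°·cos12.1° = 20.5·5.0·0.2096·0.9778 = 21.009 kPa
FS = 29.861 / 21.009 = 1.421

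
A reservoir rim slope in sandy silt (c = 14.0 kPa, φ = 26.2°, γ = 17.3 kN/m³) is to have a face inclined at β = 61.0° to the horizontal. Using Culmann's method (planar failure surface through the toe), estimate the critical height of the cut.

Culmann's analysis gives the critical failure plane at α_cr = (β + φ)/2 = (61.0 + 26.2)/2 = 43.6°, and the critical height
H_c = (4c/γ) · sinβ cosφ / [1 − cos(β − φ)]
    = (4·14.0/17.3) · sin61.0°·cos26.2° / [1 − cos(34.8°)]
    = 3.237 · 0.8746·0.8973 / [1 − 0.8211]
    = 3.237 · 0.7848 / 0.1789
    = 14.20 m

H_c = 14.20 m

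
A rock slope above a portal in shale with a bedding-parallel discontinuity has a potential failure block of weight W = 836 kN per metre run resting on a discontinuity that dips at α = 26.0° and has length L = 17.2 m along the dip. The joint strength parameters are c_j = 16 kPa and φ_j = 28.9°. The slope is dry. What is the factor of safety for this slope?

FS = 1.88

Resolving the block weight along and normal to the plane and applying the Mohr–Coulomb strength on the joint:
N' = W cosα = 836·cos26.0° = 751.4 kN/m
Driving force T = W sinα = 836·sin26.0° = 366.5 kN/m
Resisting force R = c_j·L + N'·tanφ_j = 16·17.2 + 751.4·tan28.9° = 275.2 + 414.8 = 690.0 kN/m
FS = R / T = 690.0 / 366.5 = 1.883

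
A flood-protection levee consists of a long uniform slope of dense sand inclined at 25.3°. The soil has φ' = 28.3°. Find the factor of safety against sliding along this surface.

FS = 1.14

For a dry cohesionless infinite slope the factor of safety is FS = tanφ' / tanβ.
FS = tan28.3° / tan25.3° = 0.5384 / 0.4727 = 1.139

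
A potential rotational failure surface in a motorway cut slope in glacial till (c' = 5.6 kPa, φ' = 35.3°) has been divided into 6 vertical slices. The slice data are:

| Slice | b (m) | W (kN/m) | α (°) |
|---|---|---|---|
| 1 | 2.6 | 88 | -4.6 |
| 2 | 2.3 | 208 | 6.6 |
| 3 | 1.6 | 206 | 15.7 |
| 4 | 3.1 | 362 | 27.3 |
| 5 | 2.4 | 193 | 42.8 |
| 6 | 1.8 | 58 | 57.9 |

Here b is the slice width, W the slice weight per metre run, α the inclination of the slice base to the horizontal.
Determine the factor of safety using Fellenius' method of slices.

Ordinary method of slices: FS = Σ[c'·Δl_i + (W_i cosα_i)·tanφ'] / Σ W_i sinα_i, with Δl_i = b_i / cosα_i.
Slice 1: Δl = 2.6/cos(-4.6°) = 2.608 m; N'_1 = 88·cos(-4.6°) = 87.7; c'Δl = 14.61; W sinα = -7.1
Slice 2: Δl = 2.3/cos6.6° = 2.315 m; N'_2 = 208·cos6.6° = 206.6; c'Δl = 12.97; W sinα = 23.9
Slice 3: Δl = 1.6/cos15.7° = 1.662 m; N'_3 = 206·cos15.7° = 198.3; c'Δl = 9.31; W sinα = 55.7
Slice 4: Δl = 3.1/cos27.3° = 3.489 m; N'_4 = 362·cos27.3° = 321.7; c'Δl = 19.54; W sinα = 166.0
Slice 5: Δl = 2.4/cos42.8° = 3.271 m; N'_5 = 193·cos42.8° = 141.6; c'Δl = 18.32; W sinα = 131.1
Slice 6: Δl = 1.8/cos57.9° = 3.387 m; N'_6 = 58·cos57.9° = 30.8; c'Δl = 18.97; W sinα = 49.1
Σc'Δl = 93.7 kN/m; ΣN' = 986.8 kN/m; ΣW sinα = 418.9 kN/m
Resisting = 93.7 + 986.8·tan35.3° = 93.7 + 698.7 = 792.4 kN/m
FS = 792.4 / 418.9 = 1.892

FS = 1.89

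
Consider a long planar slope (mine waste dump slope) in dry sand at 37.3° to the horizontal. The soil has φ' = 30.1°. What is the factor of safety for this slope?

FS = 0.76

For a dry cohesionless infinite slope the factor of safety is FS = tanφ' / tanβ.
FS = tan30.1° / tan37.3° = 0.5797 / 0.7618 = 0.761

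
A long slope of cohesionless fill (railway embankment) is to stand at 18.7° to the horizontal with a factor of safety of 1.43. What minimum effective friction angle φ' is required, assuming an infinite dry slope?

FS = tanφ'/tanβ ⇒ tanφ' = FS · tanβ = 1.43 · tan18.7° = 0.4840
φ' = arctan(0.4840) = 25.83°

φ' = 25.8°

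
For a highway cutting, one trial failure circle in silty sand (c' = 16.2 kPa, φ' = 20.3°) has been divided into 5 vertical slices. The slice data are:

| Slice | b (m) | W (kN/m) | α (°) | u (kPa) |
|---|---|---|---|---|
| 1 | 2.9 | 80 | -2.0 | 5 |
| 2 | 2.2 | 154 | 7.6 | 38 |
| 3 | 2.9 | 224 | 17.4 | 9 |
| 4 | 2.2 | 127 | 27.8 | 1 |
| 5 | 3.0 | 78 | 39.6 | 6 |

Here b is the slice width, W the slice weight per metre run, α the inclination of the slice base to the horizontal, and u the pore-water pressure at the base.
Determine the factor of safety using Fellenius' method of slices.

Ordinary method of slices: FS = Σ[c'·Δl_i + (W_i cosα_i − u_i·Δl_i)·tanφ'] / Σ W_i sinα_i, with Δl_i = b_i / cosα_i.
Slice 1: Δl = 2.9/cos(-2.0°) = 2.902 m; N'_1 = 80·cos(-2.0°) − 5·2.902 = 65.4; c'Δl = 47.01; W sinα = -2.8
Slice 2: Δl = 2.2/cos7.6° = 2.219 m; N'_2 = 154·cos7.6° − 38·2.219 = 68.3; c'Δl = 35.96; W sinα = 20.4
Slice 3: Δl = 2.9/cos17.4° = 3.039 m; N'_3 = 224·cos17.4° − 9·3.039 = 186.4; c'Δl = 49.23; W sinα = 67.0
Slice 4: Δl = 2.2/cos27.8° = 2.487 m; N'_4 = 127·cos27.8° − 1·2.487 = 109.9; c'Δl = 40.29; W sinα = 59.2
Slice 5: Δl = 3.0/cos39.6° = 3.894 m; N'_5 = 78·cos39.6° − 6·3.894 = 36.7; c'Δl = 63.07; W sinα = 49.7
Σc'Δl = 235.6 kN/m; ΣN' = 466.7 kN/m; ΣW sinα = 193.5 kN/m
Resisting = 235.6 + 466.7·tan20.3° = 235.6 + 172.7 = 408.2 kN/m
FS = 408.2 / 193.5 = 2.110

FS = 2.11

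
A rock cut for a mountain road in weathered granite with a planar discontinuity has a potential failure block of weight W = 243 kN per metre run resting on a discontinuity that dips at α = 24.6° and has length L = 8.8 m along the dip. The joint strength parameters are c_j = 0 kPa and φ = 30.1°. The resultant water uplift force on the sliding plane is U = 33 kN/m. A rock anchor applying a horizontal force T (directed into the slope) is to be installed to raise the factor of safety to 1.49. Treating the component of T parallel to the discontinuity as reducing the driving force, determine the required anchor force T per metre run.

T = 26 kN/m

Resolving forces along and normal to the sliding plane, with the horizontal anchor force T adding T·sinα to the effective normal force and T·cosα acting up the plane against the driving force:
FS = [c_jL + (W cosα − U + T sinα) tanφ] / [W sinα − T cosα]
Without the anchor: N' = 187.9 kN/m, driving T_d = 101.2 kN/m, resisting R = 0·8.8 + 187.9·tan30.1° = 108.9 kN/m, FS = 1.08.
Setting FS = 1.49 and solving for T:
1.49·(101.2 − T cos24.6°) = 108.9 + T sin24.6°·tan30.1°
T·(sin24.6°·tan30.1° + 1.49·cos24.6°) = 1.49·101.2 − 108.9
T·(0.4163·0.5797 + 1.49·0.9092) = 150.7 − 108.9 = 41.8
T·1.5961 = 41.8
T = 26.2 kN/m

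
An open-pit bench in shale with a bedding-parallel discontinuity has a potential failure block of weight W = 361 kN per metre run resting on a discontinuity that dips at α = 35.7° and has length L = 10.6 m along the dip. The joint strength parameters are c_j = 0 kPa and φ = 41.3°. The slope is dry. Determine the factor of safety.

FS = 1.22

Resolving the block weight along and normal to the plane and applying the Mohr–Coulomb strength on the joint:
N' = W cosα = 361·cos35.7° = 293.2 kN/m
Driving force T = W sinα = 361·sin35.7° = 210.7 kN/m
Resisting force R = c_j·L + N'·tanφ = 0·10.6 + 293.2·tan41.3° = 0.0 + 257.5 = 257.5 kN/m
FS = R / T = 257.5 / 210.7 = 1.223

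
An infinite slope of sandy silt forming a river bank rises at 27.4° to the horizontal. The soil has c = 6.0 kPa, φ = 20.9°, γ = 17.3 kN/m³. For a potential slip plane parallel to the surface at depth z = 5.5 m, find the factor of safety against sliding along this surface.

FS = 0.89

For an infinite slope with a slip plane parallel to the surface (no pore pressure): FS = [c + γz cos²β tanφ] / [γz sinβ cosβ].
γz = 17.3·5.5 = 95.15 kN/m²
Numerator = 6.0 + 95.15·cos²27.4°·tan20.9° = 6.0 + 95.15·0.7882·0.3819 = 34.639 kPa
Denominator = 95.15·sin27.4°·cos27.4° = 95.15·0.4602·0.8878 = 38.876 kPa
FS = 34.639 / 38.876 = 0.891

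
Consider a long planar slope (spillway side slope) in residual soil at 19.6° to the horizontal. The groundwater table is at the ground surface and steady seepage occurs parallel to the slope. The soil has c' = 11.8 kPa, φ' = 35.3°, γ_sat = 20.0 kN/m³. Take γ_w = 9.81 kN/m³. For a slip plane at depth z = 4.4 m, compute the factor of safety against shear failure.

With seepage parallel to the slope and the water table at the surface, the effective normal stress on the slip plane uses the buoyant unit weight γ' = γ_sat − γ_w while the driving shear stress uses γ_sat:
FS = [c' + γ' z cos²β tanφ'] / [γ_sat z sinβ cosβ]
γ' = 20.0 − 9.81 = 10.19 kN/m³
Numerator = 11.8 + 10.19·4.4·cos²19.6°·tan35.3° = 11.8 + 10.19·4.4·0.8875·0.7080 = 39.973 kPa
Denominator = 20.0·4.4·sin19.6°·cos19.6° = 20.0·4.4·0.3355·0.9421 = 27.809 kPa
FS = 39.973 / 27.809 = 1.437

FS = 1.44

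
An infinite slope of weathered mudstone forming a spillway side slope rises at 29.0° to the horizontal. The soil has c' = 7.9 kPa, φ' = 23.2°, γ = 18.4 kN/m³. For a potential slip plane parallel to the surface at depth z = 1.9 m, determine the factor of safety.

FS = 1.31

For an infinite slope with a slip plane parallel to the surface (no pore pressure): FS = [c' + γz cos²β tanφ'] / [γz sinβ cosβ].
γz = 18.4·1.9 = 34.96 kN/m²
Numerator = 7.9 + 34.96·cos²29.0°·tan23.2° = 7.9 + 34.96·0.7650·0.4286 = 19.362 kPa
Denominator = 34.96·sin29.0°·cos29.0° = 34.96·0.4848·0.8746 = 14.824 kPa
FS = 19.362 / 14.824 = 1.306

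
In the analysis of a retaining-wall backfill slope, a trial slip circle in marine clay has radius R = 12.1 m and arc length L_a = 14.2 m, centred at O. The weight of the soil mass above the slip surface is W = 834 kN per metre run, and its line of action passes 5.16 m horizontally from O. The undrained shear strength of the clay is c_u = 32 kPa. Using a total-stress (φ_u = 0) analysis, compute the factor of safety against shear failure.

Taking moments about the centre O, the resisting moment is provided by the undrained shear strength acting along the arc:
M_R = c_u·L_a·R = 32·14.20·12.1 = 5498.2 kN·m/m
M_D = W·d = 834·5.16 = 4303.4 kN·m/m
FS = M_R / M_D = 5498.2 / 4303.4 = 1.278

FS = 1.28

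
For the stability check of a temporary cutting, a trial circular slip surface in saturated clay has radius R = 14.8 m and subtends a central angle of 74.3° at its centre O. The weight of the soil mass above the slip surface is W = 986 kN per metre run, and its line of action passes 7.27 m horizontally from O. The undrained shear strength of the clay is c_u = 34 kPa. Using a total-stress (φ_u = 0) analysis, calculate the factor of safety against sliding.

Taking moments about the centre O, the resisting moment is provided by the undrained shear strength acting along the arc:
Arc length L_a = R·θ = 14.8·(74.3°·π/180) = 14.8·1.2968 = 19.19 m
M_R = c_u·L_a·R = 34·19.19·14.8 = 9657.6 kN·m/m
M_D = W·d = 986·7.27 = 7168.2 kN·m/m
FS = M_R / M_D = 9657.6 / 7168.2 = 1.347

FS = 1.35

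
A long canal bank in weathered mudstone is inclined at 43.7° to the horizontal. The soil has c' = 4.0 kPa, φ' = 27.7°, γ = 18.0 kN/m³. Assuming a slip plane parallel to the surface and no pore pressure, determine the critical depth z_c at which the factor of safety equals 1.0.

Setting FS = 1.00 in FS = [c' + γz cos²β tanφ'] / [γz sinβ cosβ] and solving for z:
z = c' / [γ cosβ (FS·sinβ − cosβ·tanφ')]
  = 4.0 / [18.0·cos43.7°·(1.00·sin43.7° − cos43.7°·tan27.7°)]
  = 4.0 / [18.0·0.7230·(1.00·0.6909 − 0.7230·0.5250)]
  = 4.0 / 4.0513 = 0.987 m

z_c = 0.99 m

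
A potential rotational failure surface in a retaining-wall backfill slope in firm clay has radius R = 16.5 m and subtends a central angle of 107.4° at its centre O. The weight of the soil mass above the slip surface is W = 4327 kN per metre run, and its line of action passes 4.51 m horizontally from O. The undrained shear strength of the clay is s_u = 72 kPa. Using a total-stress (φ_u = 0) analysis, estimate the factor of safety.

Taking moments about the centre O, the resisting moment is provided by the undrained shear strength acting along the arc:
Arc length L_a = R·θ = 16.5·(107.4°·π/180) = 16.5·1.8745 = 30.93 m
M_R = s_u·L_a·R = 72·30.93·16.5 = 36743.6 kN·m/m
M_D = W·d = 4327·4.51 = 19514.8 kN·m/m
FS = M_R / M_D = 36743.6 / 19514.8 = 1.883

FS = 1.88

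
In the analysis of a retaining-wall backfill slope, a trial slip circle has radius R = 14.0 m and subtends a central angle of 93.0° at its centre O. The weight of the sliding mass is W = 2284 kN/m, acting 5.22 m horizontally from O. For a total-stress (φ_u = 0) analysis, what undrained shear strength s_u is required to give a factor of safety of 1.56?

s_u = 58.5 kPa

FS = s_u·L_a·R / (W·d), so s_u = FS·W·d / (L_a·R).
Arc length L_a = R·θ = 14.0·(93.0°·π/180) = 14.0·1.6232 = 22.72 m
s_u = 1.56·2284·5.22 / (22.72·14.0) = 18599.1 / 318.14 = 58.46 kPa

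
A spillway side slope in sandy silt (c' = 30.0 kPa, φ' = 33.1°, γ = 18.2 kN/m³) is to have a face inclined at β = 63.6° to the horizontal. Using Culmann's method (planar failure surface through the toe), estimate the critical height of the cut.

Culmann's analysis gives the critical failure plane at α_cr = (β + φ')/2 = (63.6 + 33.1)/2 = 48.4°, and the critical height
H_c = (4c'/γ) · sinβ cosφ' / [1 − cos(β − φ')]
    = (4·30.0/18.2) · sin63.6°·cos33.1° / [1 − cos(30.5°)]
    = 6.593 · 0.8957·0.8377 / [1 − 0.8616]
    = 6.593 · 0.7504 / 0.1384
    = 35.75 m

H_c = 35.75 m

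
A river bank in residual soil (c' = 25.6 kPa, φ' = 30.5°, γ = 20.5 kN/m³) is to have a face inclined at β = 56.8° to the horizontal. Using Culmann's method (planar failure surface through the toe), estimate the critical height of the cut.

H_c = 34.79 m

Culmann's analysis gives the critical failure plane at α_cr = (β + φ')/2 = (56.8 + 30.5)/2 = 43.6°, and the critical height
H_c = (4c'/γ) · sinβ cosφ' / [1 − cos(β − φ')]
    = (4·25.6/20.5) · sin56.8°·cos30.5° / [1 − cos(26.3°)]
    = 4.995 · 0.8368·0.8616 / [1 − 0.8965]
    = 4.995 · 0.7210 / 0.1035
    = 34.79 m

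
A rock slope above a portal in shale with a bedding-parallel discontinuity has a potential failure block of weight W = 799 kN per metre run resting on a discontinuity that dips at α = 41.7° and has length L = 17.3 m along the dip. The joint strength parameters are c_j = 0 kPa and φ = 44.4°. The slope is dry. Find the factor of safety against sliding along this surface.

Resolving the block weight along and normal to the plane and applying the Mohr–Coulomb strength on the joint:
N' = W cosα = 799·cos41.7° = 596.6 kN/m
Driving force T = W sinα = 799·sin41.7° = 531.5 kN/m
Resisting force R = c_j·L + N'·tanφ = 0·17.3 + 596.6·tan44.4° = 0.0 + 584.2 = 584.2 kN/m
FS = R / T = 584.2 / 531.5 = 1.099

FS = 1.10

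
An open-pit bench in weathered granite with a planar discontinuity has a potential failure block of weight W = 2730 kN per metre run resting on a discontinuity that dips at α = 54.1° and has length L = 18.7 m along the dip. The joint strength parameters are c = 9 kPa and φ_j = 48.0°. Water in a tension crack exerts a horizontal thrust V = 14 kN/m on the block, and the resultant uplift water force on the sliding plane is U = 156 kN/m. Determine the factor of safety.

FS = 0.79

Resolving the block weight along and normal to the plane and applying the Mohr–Coulomb strength on the joint:
N' = W cosα − U − V sinα = 2730·cos54.1° − 156 − 14·sin54.1° = 1433.5 kN/m
Driving force T = W sinα + V cosα = 2730·sin54.1° + 14·cos54.1° = 2219.6 kN/m
Resisting force R = c·L + N'·tanφ_j = 9·18.7 + 1433.5·tan48.0° = 168.3 + 1592.0 = 1760.3 kN/m
FS = R / T = 1760.3 / 2219.6 = 0.793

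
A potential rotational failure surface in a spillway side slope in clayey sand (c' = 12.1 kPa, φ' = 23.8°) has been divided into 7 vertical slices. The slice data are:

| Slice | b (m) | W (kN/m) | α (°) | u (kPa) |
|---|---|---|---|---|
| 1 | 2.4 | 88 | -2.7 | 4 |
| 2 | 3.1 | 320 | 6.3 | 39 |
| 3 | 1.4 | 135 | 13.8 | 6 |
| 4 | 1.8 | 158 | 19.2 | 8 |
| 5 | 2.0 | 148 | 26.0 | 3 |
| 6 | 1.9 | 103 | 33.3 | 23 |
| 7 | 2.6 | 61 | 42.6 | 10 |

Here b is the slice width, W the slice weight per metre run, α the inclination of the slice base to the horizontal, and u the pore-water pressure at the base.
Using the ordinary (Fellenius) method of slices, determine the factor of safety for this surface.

Ordinary method of slices: FS = Σ[c'·Δl_i + (W_i cosα_i − u_i·Δl_i)·tanφ'] / Σ W_i sinα_i, with Δl_i = b_i / cosα_i.
Slice 1: Δl = 2.4/cos(-2.7°) = 2.403 m; N'_1 = 88·cos(-2.7°) − 4·2.403 = 78.3; c'Δl = 29.07; W sinα = -4.1
Slice 2: Δl = 3.1/cos6.3° = 3.119 m; N'_2 = 320·cos6.3° − 39·3.119 = 196.4; c'Δl = 37.74; W sinα = 35.1
Slice 3: Δl = 1.4/cos13.8° = 1.442 m; N'_3 = 135·cos13.8° − 6·1.442 = 122.5; c'Δl = 17.44; W sinα = 32.2
Slice 4: Δl = 1.8/cos19.2° = 1.906 m; N'_4 = 158·cos19.2° − 8·1.906 = 134.0; c'Δl = 23.06; W sinα = 52.0
Slice 5: Δl = 2.0/cos26.0° = 2.225 m; N'_5 = 148·cos26.0° − 3·2.225 = 126.3; c'Δl = 26.92; W sinα = 64.9
Slice 6: Δl = 1.9/cos33.3° = 2.273 m; N'_6 = 103·cos33.3° − 23·2.273 = 33.8; c'Δl = 27.51; W sinα = 56.5
Slice 7: Δl = 2.6/cos42.6° = 3.532 m; N'_7 = 61·cos42.6° − 10·3.532 = 9.6; c'Δl = 42.74; W sinα = 41.3
Σc'Δl = 204.5 kN/m; ΣN' = 700.9 kN/m; ΣW sinα = 277.9 kN/m
Resisting = 204.5 + 700.9·tan23.8° = 204.5 + 309.1 = 513.6 kN/m
FS = 513.6 / 277.9 = 1.849

FS = 1.85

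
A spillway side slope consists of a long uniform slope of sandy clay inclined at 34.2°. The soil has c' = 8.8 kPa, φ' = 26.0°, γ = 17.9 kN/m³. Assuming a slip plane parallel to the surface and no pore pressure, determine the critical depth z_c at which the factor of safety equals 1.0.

z_c = 3.75 m

Setting FS = 1.00 in FS = [c' + γz cos²β tanφ'] / [γz sinβ cosβ] and solving for z:
z = c' / [γ cosβ (FS·sinβ − cosβ·tanφ')]
  = 8.8 / [17.9·cos34.2°·(1.00·sin34.2° − cos34.2°·tan26.0°)]
  = 8.8 / [17.9·0.8271·(1.00·0.5621 − 0.8271·0.4877)]
  = 8.8 / 2.3494 = 3.746 m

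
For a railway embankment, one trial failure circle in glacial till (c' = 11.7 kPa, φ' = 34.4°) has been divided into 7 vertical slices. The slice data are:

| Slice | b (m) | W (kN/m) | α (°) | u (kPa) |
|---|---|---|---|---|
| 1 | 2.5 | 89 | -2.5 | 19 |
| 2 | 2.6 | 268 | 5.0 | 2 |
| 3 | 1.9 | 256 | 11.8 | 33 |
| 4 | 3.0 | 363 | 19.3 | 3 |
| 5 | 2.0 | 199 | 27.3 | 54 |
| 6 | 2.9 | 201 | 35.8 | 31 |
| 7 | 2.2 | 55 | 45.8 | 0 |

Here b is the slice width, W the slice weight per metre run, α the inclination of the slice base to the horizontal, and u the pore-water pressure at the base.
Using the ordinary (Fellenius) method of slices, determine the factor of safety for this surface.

Ordinary method of slices: FS = Σ[c'·Δl_i + (W_i cosα_i − u_i·Δl_i)·tanφ'] / Σ W_i sinα_i, with Δl_i = b_i / cosα_i.
Slice 1: Δl = 2.5/cos(-2.5°) = 2.502 m; N'_1 = 89·cos(-2.5°) − 19·2.502 = 41.4; c'Δl = 29.28; W sinα = -3.9
Slice 2: Δl = 2.6/cos5.0° = 2.610 m; N'_2 = 268·cos5.0° − 2·2.610 = 261.8; c'Δl = 30.54; W sinα = 23.4
Slice 3: Δl = 1.9/cos11.8° = 1.941 m; N'_3 = 256·cos11.8° − 33·1.941 = 186.5; c'Δl = 22.71; W sinα = 52.4
Slice 4: Δl = 3.0/cos19.3° = 3.179 m; N'_4 = 363·cos19.3° − 3·3.179 = 333.1; c'Δl = 37.19; W sinα = 120.0
Slice 5: Δl = 2.0/cos27.3° = 2.251 m; N'_5 = 199·cos27.3° − 54·2.251 = 55.3; c'Δl = 26.33; W sinα = 91.3
Slice 6: Δl = 2.9/cos35.8° = 3.576 m; N'_6 = 201·cos35.8° − 31·3.576 = 52.2; c'Δl = 41.83; W sinα = 117.6
Slice 7: Δl = 2.2/cos45.8° = 3.156 m; N'_7 = 55·cos45.8° − 0·3.156 = 38.3; c'Δl = 36.92; W sinα = 39.4
Σc'Δl = 224.8 kN/m; ΣN' = 968.6 kN/m; ΣW sinα = 440.1 kN/m
Resisting = 224.8 + 968.6·tan34.4° = 224.8 + 663.2 = 888.0 kN/m
FS = 888.0 / 440.1 = 2.018

FS = 2.02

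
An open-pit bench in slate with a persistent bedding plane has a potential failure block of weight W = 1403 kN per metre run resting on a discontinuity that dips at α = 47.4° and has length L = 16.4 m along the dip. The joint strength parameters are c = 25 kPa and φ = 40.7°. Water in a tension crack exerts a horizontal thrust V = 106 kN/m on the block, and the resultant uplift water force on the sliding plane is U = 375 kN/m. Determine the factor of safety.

FS = 0.76

Resolving the block weight along and normal to the plane and applying the Mohr–Coulomb strength on the joint:
N' = W cosα − U − V sinα = 1403·cos47.4° − 375 − 106·sin47.4° = 496.6 kN/m
Driving force T = W sinα + V cosα = 1403·sin47.4° + 106·cos47.4° = 1104.5 kN/m
Resisting force R = c·L + N'·tanφ = 25·16.4 + 496.6·tan40.7° = 410.0 + 427.2 = 837.2 kN/m
FS = R / T = 837.2 / 1104.5 = 0.758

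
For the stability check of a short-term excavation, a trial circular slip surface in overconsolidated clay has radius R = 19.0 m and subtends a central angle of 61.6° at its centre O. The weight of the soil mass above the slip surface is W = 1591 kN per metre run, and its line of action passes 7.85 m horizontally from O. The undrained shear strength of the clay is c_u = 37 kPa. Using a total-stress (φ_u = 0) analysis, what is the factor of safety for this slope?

Taking moments about the centre O, the resisting moment is provided by the undrained shear strength acting along the arc:
Arc length L_a = R·θ = 19.0·(61.6°·π/180) = 19.0·1.0751 = 20.43 m
M_R = c_u·L_a·R = 37·20.43·19.0 = 14360.4 kN·m/m
M_D = W·d = 1591·7.85 = 12489.3 kN·m/m
FS = M_R / M_D = 14360.4 / 12489.3 = 1.150

FS = 1.15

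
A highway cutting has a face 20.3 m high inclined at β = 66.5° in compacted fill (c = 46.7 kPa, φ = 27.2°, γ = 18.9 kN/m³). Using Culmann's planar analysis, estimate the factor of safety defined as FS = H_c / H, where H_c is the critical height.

H_c = (4c/γ) · sinβ cosφ / [1 − cos(β − φ)]
    = (4·46.7/18.9) · sin66.5°·cos27.2° / [1 − cos39.3°]
    = 9.884 · 0.8156 / 0.2262 = 35.65 m
FS = H_c / H = 35.65 / 20.3 = 1.756

FS = 1.76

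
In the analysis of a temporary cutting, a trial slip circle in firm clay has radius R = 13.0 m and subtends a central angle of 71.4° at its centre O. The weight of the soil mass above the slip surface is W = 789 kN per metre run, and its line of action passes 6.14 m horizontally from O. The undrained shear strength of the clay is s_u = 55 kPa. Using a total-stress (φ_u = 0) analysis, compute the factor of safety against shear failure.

FS = 2.39

Taking moments about the centre O, the resisting moment is provided by the undrained shear strength acting along the arc:
Arc length L_a = R·θ = 13.0·(71.4°·π/180) = 13.0·1.2462 = 16.20 m
M_R = s_u·L_a·R = 55·16.20·13.0 = 11583.1 kN·m/m
M_D = W·d = 789·6.14 = 4844.5 kN·m/m
FS = M_R / M_D = 11583.1 / 4844.5 = 2.391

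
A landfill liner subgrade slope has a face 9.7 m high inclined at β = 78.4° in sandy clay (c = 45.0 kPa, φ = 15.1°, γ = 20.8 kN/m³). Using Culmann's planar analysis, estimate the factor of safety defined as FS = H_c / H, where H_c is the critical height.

FS = 1.53

H_c = (4c/γ) · sinβ cosφ / [1 − cos(β − φ)]
    = (4·45.0/20.8) · sin78.4°·cos15.1° / [1 − cos63.3°]
    = 8.654 · 0.9458 / 0.5507 = 14.86 m
FS = H_c / H = 14.86 / 9.7 = 1.532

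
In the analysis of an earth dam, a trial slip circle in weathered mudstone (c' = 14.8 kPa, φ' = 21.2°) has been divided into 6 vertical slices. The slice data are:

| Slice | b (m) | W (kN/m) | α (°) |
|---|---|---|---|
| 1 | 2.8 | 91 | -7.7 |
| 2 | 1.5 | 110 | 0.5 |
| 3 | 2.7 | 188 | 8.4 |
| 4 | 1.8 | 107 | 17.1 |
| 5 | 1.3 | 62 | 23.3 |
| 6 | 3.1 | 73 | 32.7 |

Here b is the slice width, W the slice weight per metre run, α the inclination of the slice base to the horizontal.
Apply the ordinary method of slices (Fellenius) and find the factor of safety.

Ordinary method of slices: FS = Σ[c'·Δl_i + (W_i cosα_i)·tanφ'] / Σ W_i sinα_i, with Δl_i = b_i / cosα_i.
Slice 1: Δl = 2.8/cos(-7.7°) = 2.825 m; N'_1 = 91·cos(-7.7°) = 90.2; c'Δl = 41.82; W sinα = -12.2
Slice 2: Δl = 1.5/cos0.5° = 1.500 m; N'_2 = 110·cos0.5° = 110.0; c'Δl = 22.20; W sinα = 1.0
Slice 3: Δl = 2.7/cos8.4° = 2.729 m; N'_3 = 188·cos8.4° = 186.0; c'Δl = 40.39; W sinα = 27.5
Slice 4: Δl = 1.8/cos17.1° = 1.883 m; N'_4 = 107·cos17.1° = 102.3; c'Δl = 27.87; W sinα = 31.5
Slice 5: Δl = 1.3/cos23.3° = 1.415 m; N'_5 = 62·cos23.3° = 56.9; c'Δl = 20.95; W sinα = 24.5
Slice 6: Δl = 3.1/cos32.7° = 3.684 m; N'_6 = 73·cos32.7° = 61.4; c'Δl = 54.52; W sinα = 39.4
Σc'Δl = 207.8 kN/m; ΣN' = 606.8 kN/m; ΣW sinα = 111.7 kN/m
Resisting = 207.8 + 606.8·tan21.2° = 207.8 + 235.4 = 443.1 kN/m
FS = 443.1 / 111.7 = 3.969

FS = 3.97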